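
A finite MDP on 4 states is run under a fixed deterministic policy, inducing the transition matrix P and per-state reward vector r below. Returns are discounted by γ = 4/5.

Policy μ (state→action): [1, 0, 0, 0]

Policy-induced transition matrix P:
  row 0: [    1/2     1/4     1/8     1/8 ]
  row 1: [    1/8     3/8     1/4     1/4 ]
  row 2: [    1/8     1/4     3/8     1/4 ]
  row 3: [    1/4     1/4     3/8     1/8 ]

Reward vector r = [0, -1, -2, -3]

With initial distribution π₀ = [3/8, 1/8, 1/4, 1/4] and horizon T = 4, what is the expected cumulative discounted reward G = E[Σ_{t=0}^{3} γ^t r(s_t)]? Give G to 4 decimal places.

t=0: π = [0.3750, 0.1250, 0.2500, 0.2500], E[r] = -1.3750, γ^t·E[r] = -1.375000, running G = -1.375000
t=1: π = [0.2969, 0.2656, 0.2656, 0.1719], E[r] = -1.3125, γ^t·E[r] = -1.050000, running G = -2.425000
t=2: π = [0.2578, 0.2832, 0.2676, 0.1914], E[r] = -1.3926, γ^t·E[r] = -0.891250, running G = -3.316250
t=3: π = [0.2456, 0.2854, 0.2751, 0.1938], E[r] = -1.4172, γ^t·E[r] = -0.725625, running G = -4.041875

G = -4.0419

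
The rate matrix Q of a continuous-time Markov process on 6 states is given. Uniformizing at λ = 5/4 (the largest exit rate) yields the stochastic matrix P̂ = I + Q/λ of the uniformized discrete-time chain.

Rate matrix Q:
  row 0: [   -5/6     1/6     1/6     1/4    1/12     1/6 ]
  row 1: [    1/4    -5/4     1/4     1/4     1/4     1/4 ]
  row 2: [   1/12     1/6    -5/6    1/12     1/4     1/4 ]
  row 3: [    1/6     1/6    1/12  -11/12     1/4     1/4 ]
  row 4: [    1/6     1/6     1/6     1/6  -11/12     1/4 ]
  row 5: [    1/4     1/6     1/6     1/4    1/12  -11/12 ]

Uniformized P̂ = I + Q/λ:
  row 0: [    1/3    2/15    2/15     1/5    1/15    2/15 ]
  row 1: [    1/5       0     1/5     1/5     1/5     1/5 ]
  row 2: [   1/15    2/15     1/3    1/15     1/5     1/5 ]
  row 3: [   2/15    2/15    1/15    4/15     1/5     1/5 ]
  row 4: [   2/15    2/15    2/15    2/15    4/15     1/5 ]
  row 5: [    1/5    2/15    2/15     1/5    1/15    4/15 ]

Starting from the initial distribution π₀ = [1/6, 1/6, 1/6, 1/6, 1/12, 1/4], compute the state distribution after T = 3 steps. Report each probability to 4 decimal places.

π = [0.1799, 0.1175, 0.1616, 0.1799, 0.1597, 0.2014]

t=0: π = [0.1667, 0.1667, 0.1667, 0.1667, 0.0833, 0.2500]
t=1: π = [0.1833, 0.1111, 0.1667, 0.1833, 0.1500, 0.2056]
t=2: π = [0.1800, 0.1185, 0.1619, 0.1800, 0.1581, 0.2015]
t=3: π = [0.1799, 0.1175, 0.1616, 0.1799, 0.1597, 0.2014]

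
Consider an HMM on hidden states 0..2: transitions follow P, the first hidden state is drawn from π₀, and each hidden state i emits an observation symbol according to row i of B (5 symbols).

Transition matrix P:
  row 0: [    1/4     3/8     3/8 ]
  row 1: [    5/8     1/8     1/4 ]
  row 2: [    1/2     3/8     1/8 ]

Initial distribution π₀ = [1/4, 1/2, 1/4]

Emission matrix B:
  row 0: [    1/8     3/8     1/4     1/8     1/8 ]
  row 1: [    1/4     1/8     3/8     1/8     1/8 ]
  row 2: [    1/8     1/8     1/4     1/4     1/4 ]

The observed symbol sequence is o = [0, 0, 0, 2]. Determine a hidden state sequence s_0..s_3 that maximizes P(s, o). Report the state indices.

path = [1, 0, 1, 0]

t=0: δ = [3.125e-02, 1.250e-01, 3.125e-02]  (obs o_0=0)
t=1: δ = [9.766e-03, 3.906e-03, 3.906e-03]  ψ = [1, 1, 1]  (obs o_1=0)
t=2: δ = [3.052e-04, 9.155e-04, 4.578e-04]  ψ = [0, 0, 0]  (obs o_2=0)
t=3: δ = [1.431e-04, 6.437e-05, 5.722e-05]  ψ = [1, 2, 1]  (obs o_3=2)
backtrack: best end state = 0; path = [1, 0, 1, 0]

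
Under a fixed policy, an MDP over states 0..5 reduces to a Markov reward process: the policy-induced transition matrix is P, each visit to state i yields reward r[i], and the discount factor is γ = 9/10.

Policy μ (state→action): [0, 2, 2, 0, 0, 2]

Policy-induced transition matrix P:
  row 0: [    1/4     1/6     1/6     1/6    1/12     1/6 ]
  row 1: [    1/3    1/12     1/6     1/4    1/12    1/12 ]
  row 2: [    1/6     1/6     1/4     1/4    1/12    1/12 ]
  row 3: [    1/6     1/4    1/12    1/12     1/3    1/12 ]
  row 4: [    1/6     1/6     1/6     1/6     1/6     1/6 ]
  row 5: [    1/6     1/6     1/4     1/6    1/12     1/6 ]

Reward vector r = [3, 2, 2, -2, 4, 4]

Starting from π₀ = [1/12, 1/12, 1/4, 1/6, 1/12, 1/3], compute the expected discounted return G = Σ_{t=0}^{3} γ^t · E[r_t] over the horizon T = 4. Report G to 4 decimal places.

t=0: π = [0.0833, 0.0833, 0.2500, 0.1667, 0.0833, 0.3333], E[r] = 2.2500, γ^t·E[r] = 2.250000, running G = 2.250000
t=1: π = [0.1875, 0.1736, 0.2014, 0.1806, 0.1319, 0.1250], E[r] = 1.9792, γ^t·E[r] = 1.781250, running G = 4.031250
t=2: π = [0.2112, 0.1672, 0.1788, 0.1829, 0.1395, 0.1204], E[r] = 1.9994, γ^t·E[r] = 1.619531, running G = 5.650781
t=3: π = [0.2121, 0.1680, 0.1764, 0.1803, 0.1407, 0.1226], E[r] = 2.0176, γ^t·E[r] = 1.470832, running G = 7.121613

G = 7.1216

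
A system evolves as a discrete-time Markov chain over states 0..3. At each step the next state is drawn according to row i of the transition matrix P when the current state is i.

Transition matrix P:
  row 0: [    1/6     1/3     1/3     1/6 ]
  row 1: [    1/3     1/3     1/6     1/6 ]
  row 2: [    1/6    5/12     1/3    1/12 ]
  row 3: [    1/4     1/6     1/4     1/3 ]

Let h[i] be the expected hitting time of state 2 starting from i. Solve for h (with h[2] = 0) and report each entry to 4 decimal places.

First-step conditioning: h[2] = 0; for i ≠ 2, h[i] = 1 + Σ_k P[i][k]·h[k].
  h[0] = 1 + 1/6·h[0] + 1/3·h[1] + 1/6·h[3]
  h[1] = 1 + 1/3·h[0] + 1/3·h[1] + 1/6·h[3]
  h[3] = 1 + 1/4·h[0] + 1/6·h[1] + 1/3·h[3]
Solving the 3×3 linear system over states ≠ 2 gives exactly h = [15/4, 35/8, 0, 4] (h[2] = 0 is the target).

h = [3.7500, 4.3750, 0.0000, 4.0000]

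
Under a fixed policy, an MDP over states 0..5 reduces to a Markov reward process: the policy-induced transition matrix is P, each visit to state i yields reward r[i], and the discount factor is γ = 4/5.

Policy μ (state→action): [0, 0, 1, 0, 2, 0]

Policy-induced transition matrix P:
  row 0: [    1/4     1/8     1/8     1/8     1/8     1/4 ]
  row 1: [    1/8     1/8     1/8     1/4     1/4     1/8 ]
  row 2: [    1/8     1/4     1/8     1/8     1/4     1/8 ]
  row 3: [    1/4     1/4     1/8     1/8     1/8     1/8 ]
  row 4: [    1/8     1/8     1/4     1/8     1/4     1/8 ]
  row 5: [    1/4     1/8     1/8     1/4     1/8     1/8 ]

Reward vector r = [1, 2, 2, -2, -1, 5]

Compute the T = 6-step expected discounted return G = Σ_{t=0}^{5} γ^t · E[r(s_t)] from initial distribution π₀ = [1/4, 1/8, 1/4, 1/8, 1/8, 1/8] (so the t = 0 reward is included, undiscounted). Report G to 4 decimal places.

G = 4.0838

t=0: π = [0.2500, 0.1250, 0.2500, 0.1250, 0.1250, 0.1250], E[r] = 1.2500, γ^t·E[r] = 1.250000, running G = 1.250000
t=1: π = [0.1875, 0.1719, 0.1406, 0.1563, 0.1875, 0.1563], E[r] = 1.0938, γ^t·E[r] = 0.875000, running G = 2.125000
t=2: π = [0.1875, 0.1621, 0.1484, 0.1660, 0.1875, 0.1484], E[r] = 1.0313, γ^t·E[r] = 0.660000, running G = 2.785000
t=3: π = [0.1877, 0.1643, 0.1484, 0.1638, 0.1873, 0.1484], E[r] = 1.0405, γ^t·E[r] = 0.532750, running G = 3.317750
t=4: π = [0.1875, 0.1640, 0.1484, 0.1641, 0.1875, 0.1485], E[r] = 1.0390, γ^t·E[r] = 0.425588, running G = 3.743338
t=5: π = [0.1875, 0.1641, 0.1484, 0.1641, 0.1875, 0.1484], E[r] = 1.0391, γ^t·E[r] = 0.340485, running G = 4.083823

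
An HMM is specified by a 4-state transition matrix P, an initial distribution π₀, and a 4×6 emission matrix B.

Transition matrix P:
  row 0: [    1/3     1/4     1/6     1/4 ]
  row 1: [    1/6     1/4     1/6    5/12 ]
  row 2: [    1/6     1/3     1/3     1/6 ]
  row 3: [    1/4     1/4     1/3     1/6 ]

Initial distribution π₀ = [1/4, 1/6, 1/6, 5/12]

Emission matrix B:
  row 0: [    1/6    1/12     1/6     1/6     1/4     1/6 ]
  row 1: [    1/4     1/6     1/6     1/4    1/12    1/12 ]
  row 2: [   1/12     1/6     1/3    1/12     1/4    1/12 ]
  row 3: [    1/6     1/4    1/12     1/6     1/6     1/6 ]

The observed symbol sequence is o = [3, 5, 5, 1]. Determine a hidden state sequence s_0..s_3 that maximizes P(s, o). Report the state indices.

t=0: δ = [4.167e-02, 4.167e-02, 1.389e-02, 6.944e-02]  (obs o_0=3)
t=1: δ = [2.894e-03, 1.447e-03, 1.929e-03, 2.894e-03]  ψ = [3, 3, 3, 1]  (obs o_1=5)
t=2: δ = [1.608e-04, 6.028e-05, 8.038e-05, 1.206e-04]  ψ = [0, 0, 3, 0]  (obs o_2=5)
t=3: δ = [4.465e-06, 6.698e-06, 6.698e-06, 1.005e-05]  ψ = [0, 0, 3, 0]  (obs o_3=1)
backtrack: best end state = 3; path = [3, 0, 0, 3]

path = [3, 0, 0, 3]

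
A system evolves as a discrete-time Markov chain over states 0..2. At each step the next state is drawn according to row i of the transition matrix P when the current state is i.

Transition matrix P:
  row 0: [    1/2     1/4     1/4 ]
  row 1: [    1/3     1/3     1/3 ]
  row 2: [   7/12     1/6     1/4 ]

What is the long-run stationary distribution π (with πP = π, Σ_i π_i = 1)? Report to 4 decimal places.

Balance equations π_j = Σ_i π_i·P[i][j]:
  π_0 = 1/2·π_0 + 1/3·π_1 + 7/12·π_2
  π_1 = 1/4·π_0 + 1/3·π_1 + 1/6·π_2
  normalize: π_0 + π_1 + π_2 = 1
Solving the linear system gives exactly π = [64/133, 33/133, 36/133].

π = [0.4812, 0.2481, 0.2707]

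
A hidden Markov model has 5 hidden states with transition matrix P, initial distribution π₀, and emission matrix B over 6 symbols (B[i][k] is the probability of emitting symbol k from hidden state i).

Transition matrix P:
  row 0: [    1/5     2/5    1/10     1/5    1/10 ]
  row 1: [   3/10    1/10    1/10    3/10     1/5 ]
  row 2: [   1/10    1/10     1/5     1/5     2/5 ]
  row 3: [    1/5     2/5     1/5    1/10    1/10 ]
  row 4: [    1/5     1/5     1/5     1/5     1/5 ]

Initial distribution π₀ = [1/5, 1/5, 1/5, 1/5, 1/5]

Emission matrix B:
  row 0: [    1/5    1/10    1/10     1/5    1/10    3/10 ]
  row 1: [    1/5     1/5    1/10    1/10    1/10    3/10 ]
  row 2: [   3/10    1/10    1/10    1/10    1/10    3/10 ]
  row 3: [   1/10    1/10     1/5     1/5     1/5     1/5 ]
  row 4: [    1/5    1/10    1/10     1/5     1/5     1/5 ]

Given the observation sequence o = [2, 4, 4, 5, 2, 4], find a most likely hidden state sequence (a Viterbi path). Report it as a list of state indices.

path = [3, 1, 3, 1, 3, 1]

t=0: δ = [2.000e-02, 2.000e-02, 2.000e-02, 4.000e-02, 2.000e-02]  (obs o_0=2)
t=1: δ = [8.000e-04, 1.600e-03, 8.000e-04, 1.200e-03, 1.600e-03]  ψ = [3, 3, 3, 1, 2]  (obs o_1=4)
t=2: δ = [4.800e-05, 4.800e-05, 3.200e-05, 9.600e-05, 6.400e-05]  ψ = [1, 3, 4, 1, 1]  (obs o_2=4)
t=3: δ = [5.760e-06, 1.152e-05, 5.760e-06, 2.880e-06, 2.560e-06]  ψ = [3, 3, 3, 1, 2]  (obs o_3=5)
t=4: δ = [3.456e-07, 2.304e-07, 1.152e-07, 6.912e-07, 2.304e-07]  ψ = [1, 0, 1, 1, 1]  (obs o_4=2)
t=5: δ = [1.382e-08, 2.765e-08, 1.382e-08, 1.382e-08, 1.382e-08]  ψ = [3, 3, 3, 0, 3]  (obs o_5=4)
backtrack: best end state = 1; path = [3, 1, 3, 1, 3, 1]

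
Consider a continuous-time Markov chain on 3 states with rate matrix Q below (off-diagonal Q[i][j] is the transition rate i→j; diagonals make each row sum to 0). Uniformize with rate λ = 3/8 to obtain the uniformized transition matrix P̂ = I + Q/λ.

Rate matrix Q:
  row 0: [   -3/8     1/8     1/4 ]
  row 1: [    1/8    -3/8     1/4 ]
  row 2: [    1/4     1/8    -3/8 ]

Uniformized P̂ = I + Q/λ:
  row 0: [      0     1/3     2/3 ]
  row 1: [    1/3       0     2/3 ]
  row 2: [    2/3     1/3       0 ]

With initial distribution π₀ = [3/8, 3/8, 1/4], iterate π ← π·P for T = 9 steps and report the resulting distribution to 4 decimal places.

π = [0.3461, 0.2500, 0.4039]

t=0: π = [0.3750, 0.3750, 0.2500]
t=1: π = [0.2917, 0.2083, 0.5000]
t=2: π = [0.4028, 0.2639, 0.3333]
t=3: π = [0.3102, 0.2454, 0.4444]
t=4: π = [0.3781, 0.2515, 0.3704]
t=5: π = [0.3308, 0.2495, 0.4198]
t=6: π = [0.3630, 0.2502, 0.3868]
t=7: π = [0.3413, 0.2499, 0.4088]
t=8: π = [0.3558, 0.2500, 0.3941]
t=9: π = [0.3461, 0.2500, 0.4039]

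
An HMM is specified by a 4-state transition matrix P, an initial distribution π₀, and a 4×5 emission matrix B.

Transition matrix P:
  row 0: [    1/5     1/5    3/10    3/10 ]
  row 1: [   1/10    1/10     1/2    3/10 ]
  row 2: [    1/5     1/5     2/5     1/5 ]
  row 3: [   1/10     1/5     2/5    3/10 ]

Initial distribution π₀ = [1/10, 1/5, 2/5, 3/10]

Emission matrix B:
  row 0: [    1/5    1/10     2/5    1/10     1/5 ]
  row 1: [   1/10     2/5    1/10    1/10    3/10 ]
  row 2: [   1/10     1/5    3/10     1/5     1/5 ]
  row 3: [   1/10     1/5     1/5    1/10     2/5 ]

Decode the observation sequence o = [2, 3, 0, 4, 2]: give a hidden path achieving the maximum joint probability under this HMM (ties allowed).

t=0: δ = [4.000e-02, 2.000e-02, 1.200e-01, 6.000e-02]  (obs o_0=2)
t=1: δ = [2.400e-03, 2.400e-03, 9.600e-03, 2.400e-03]  ψ = [2, 2, 2, 2]  (obs o_1=3)
t=2: δ = [3.840e-04, 1.920e-04, 3.840e-04, 1.920e-04]  ψ = [2, 2, 2, 2]  (obs o_2=0)
t=3: δ = [1.536e-05, 2.304e-05, 3.072e-05, 4.608e-05]  ψ = [0, 0, 2, 0]  (obs o_3=4)
t=4: δ = [2.458e-06, 9.216e-07, 5.530e-06, 2.765e-06]  ψ = [2, 3, 3, 3]  (obs o_4=2)
backtrack: best end state = 2; path = [2, 2, 0, 3, 2]

path = [2, 2, 0, 3, 2]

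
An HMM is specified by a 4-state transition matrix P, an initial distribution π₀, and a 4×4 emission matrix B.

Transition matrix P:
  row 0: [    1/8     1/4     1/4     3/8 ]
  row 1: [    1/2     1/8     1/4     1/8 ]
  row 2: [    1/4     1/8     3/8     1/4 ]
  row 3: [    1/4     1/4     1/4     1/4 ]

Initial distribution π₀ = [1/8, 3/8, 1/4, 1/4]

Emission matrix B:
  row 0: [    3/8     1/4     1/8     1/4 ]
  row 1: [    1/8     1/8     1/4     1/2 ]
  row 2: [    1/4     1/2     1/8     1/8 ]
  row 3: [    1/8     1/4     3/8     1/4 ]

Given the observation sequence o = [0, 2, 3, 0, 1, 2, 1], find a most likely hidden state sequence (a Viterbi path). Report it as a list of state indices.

path = [0, 3, 1, 0, 2, 3, 2]

t=0: δ = [4.688e-02, 4.688e-02, 6.250e-02, 3.125e-02]  (obs o_0=0)
t=1: δ = [2.930e-03, 2.930e-03, 2.930e-03, 6.592e-03]  ψ = [1, 0, 2, 0]  (obs o_1=2)
t=2: δ = [4.120e-04, 8.240e-04, 2.060e-04, 4.120e-04]  ψ = [3, 3, 3, 3]  (obs o_2=3)
t=3: δ = [1.545e-04, 1.287e-05, 5.150e-05, 1.931e-05]  ψ = [1, 0, 1, 0]  (obs o_3=0)
t=4: δ = [4.828e-06, 4.828e-06, 1.931e-05, 1.448e-05]  ψ = [0, 0, 0, 0]  (obs o_4=1)
t=5: δ = [6.035e-07, 9.052e-07, 9.052e-07, 1.810e-06]  ψ = [2, 3, 2, 2]  (obs o_5=2)
t=6: δ = [1.132e-07, 5.658e-08, 2.263e-07, 1.132e-07]  ψ = [1, 3, 3, 3]  (obs o_6=1)
backtrack: best end state = 2; path = [0, 3, 1, 0, 2, 3, 2]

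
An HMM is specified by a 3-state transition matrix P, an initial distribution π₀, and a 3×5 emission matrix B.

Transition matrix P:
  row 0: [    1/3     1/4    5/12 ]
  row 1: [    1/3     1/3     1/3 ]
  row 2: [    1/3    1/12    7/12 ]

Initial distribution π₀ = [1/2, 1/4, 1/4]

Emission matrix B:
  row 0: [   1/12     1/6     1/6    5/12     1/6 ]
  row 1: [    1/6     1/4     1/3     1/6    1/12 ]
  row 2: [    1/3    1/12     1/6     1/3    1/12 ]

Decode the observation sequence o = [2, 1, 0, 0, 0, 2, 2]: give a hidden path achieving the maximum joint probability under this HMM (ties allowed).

t=0: δ = [8.333e-02, 8.333e-02, 4.167e-02]  (obs o_0=2)
t=1: δ = [4.630e-03, 6.944e-03, 2.894e-03]  ψ = [0, 1, 0]  (obs o_1=1)
t=2: δ = [1.929e-04, 3.858e-04, 7.716e-04]  ψ = [1, 1, 1]  (obs o_2=0)
t=3: δ = [2.143e-05, 2.143e-05, 1.500e-04]  ψ = [2, 1, 2]  (obs o_3=0)
t=4: δ = [4.168e-06, 2.084e-06, 2.917e-05]  ψ = [2, 2, 2]  (obs o_4=0)
t=5: δ = [1.621e-06, 8.104e-07, 2.836e-06]  ψ = [2, 2, 2]  (obs o_5=2)
t=6: δ = [1.576e-07, 1.351e-07, 2.758e-07]  ψ = [2, 0, 2]  (obs o_6=2)
backtrack: best end state = 2; path = [1, 1, 2, 2, 2, 2, 2]

path = [1, 1, 2, 2, 2, 2, 2]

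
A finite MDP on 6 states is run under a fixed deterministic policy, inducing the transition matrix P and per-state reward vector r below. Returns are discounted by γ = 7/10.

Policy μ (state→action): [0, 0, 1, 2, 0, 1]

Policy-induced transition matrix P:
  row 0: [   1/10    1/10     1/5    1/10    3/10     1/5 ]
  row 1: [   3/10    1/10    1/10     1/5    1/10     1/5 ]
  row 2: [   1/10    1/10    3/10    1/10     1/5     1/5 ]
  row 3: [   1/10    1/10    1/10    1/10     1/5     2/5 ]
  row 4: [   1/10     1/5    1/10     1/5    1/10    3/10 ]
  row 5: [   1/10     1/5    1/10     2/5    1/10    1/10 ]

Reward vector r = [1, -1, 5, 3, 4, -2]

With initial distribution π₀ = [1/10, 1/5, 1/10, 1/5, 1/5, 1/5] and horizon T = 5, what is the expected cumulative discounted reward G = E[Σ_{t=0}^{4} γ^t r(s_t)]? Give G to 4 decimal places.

t=0: π = [0.1000, 0.2000, 0.1000, 0.2000, 0.2000, 0.2000], E[r] = 1.4000, γ^t·E[r] = 1.400000, running G = 1.400000
t=1: π = [0.1400, 0.1400, 0.1300, 0.2000, 0.1500, 0.2400], E[r] = 1.3700, γ^t·E[r] = 0.959000, running G = 2.359000
t=2: π = [0.1280, 0.1390, 0.1400, 0.2010, 0.1610, 0.2310], E[r] = 1.4740, γ^t·E[r] = 0.722260, running G = 3.081260
t=3: π = [0.1278, 0.1392, 0.1408, 0.1993, 0.1597, 0.2332], E[r] = 1.4629, γ^t·E[r] = 0.501775, running G = 3.583035
t=4: π = [0.1278, 0.1393, 0.1409, 0.1999, 0.1596, 0.2325], E[r] = 1.4661, γ^t·E[r] = 0.352001, running G = 3.935036

G = 3.9350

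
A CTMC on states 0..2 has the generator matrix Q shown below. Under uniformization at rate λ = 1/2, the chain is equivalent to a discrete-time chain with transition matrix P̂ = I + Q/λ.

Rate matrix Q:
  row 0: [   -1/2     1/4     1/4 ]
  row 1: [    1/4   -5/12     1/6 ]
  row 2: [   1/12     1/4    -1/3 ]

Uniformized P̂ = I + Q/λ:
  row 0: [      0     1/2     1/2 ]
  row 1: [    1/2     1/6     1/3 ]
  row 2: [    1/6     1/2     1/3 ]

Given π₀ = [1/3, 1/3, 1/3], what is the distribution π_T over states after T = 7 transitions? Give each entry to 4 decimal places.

π = [0.2500, 0.3750, 0.3750]

t=0: π = [0.3333, 0.3333, 0.3333]
t=1: π = [0.2222, 0.3889, 0.3889]
t=2: π = [0.2593, 0.3704, 0.3704]
t=3: π = [0.2469, 0.3765, 0.3765]
t=4: π = [0.2510, 0.3745, 0.3745]
t=5: π = [0.2497, 0.3752, 0.3752]
t=6: π = [0.2501, 0.3749, 0.3749]
t=7: π = [0.2500, 0.3750, 0.3750]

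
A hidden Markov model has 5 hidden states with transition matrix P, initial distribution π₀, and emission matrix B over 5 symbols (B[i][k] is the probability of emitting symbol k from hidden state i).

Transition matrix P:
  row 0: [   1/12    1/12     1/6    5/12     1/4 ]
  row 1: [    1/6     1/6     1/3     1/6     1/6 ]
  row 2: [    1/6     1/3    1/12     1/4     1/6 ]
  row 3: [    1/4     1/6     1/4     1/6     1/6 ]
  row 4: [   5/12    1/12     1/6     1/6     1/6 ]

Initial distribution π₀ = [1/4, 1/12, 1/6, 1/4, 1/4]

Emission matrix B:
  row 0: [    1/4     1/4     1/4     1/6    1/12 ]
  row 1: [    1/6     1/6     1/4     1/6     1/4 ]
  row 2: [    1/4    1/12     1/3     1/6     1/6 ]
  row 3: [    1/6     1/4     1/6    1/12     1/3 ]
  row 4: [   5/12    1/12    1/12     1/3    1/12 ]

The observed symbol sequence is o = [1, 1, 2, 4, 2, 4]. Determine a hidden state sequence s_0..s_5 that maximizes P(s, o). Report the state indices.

path = [0, 3, 0, 3, 0, 3]

t=0: δ = [6.250e-02, 1.389e-02, 1.389e-02, 6.250e-02, 2.083e-02]  (obs o_0=1)
t=1: δ = [3.906e-03, 1.736e-03, 1.302e-03, 6.510e-03, 1.302e-03]  ψ = [3, 3, 3, 0, 0]  (obs o_1=1)
t=2: δ = [4.069e-04, 2.713e-04, 5.425e-04, 2.713e-04, 9.042e-05]  ψ = [3, 3, 3, 0, 3]  (obs o_2=2)
t=3: δ = [7.535e-06, 4.521e-05, 1.507e-05, 5.651e-05, 8.477e-06]  ψ = [2, 2, 1, 0, 0]  (obs o_3=4)
t=4: δ = [3.532e-06, 2.355e-06, 5.023e-06, 1.570e-06, 7.849e-07]  ψ = [3, 3, 1, 3, 3]  (obs o_4=2)
t=5: δ = [6.977e-08, 4.186e-07, 1.308e-07, 4.906e-07, 7.359e-08]  ψ = [2, 2, 1, 0, 0]  (obs o_5=4)
backtrack: best end state = 3; path = [0, 3, 0, 3, 0, 3]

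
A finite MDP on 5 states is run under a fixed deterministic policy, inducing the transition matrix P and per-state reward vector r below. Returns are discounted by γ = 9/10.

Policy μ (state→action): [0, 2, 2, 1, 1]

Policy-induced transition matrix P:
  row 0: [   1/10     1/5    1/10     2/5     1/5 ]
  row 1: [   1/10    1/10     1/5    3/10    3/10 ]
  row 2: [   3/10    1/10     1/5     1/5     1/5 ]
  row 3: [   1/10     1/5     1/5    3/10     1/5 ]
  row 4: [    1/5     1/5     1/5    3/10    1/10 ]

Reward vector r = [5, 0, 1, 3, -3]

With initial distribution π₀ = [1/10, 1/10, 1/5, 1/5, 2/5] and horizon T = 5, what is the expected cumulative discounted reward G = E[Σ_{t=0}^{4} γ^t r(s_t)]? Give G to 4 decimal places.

t=0: π = [0.1000, 0.1000, 0.2000, 0.2000, 0.4000], E[r] = 0.1000, γ^t·E[r] = 0.100000, running G = 0.100000
t=1: π = [0.1800, 0.1700, 0.1900, 0.2900, 0.1700], E[r] = 1.4500, γ^t·E[r] = 1.305000, running G = 1.405000
t=2: π = [0.1550, 0.1640, 0.1820, 0.2990, 0.2000], E[r] = 1.2540, γ^t·E[r] = 1.015740, running G = 2.420740
t=3: π = [0.1564, 0.1654, 0.1845, 0.2973, 0.1964], E[r] = 1.2692, γ^t·E[r] = 0.925247, running G = 3.345987
t=4: π = [0.1565, 0.1650, 0.1844, 0.2972, 0.1969], E[r] = 1.2679, γ^t·E[r] = 0.831889, running G = 4.177876

G = 4.1779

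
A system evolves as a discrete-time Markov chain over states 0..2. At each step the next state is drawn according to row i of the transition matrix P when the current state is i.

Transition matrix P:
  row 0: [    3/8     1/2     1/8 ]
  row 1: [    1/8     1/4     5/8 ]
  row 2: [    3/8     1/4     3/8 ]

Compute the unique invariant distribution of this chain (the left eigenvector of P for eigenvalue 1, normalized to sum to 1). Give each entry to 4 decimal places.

π = [0.2941, 0.3235, 0.3824]

Balance equations π_j = Σ_i π_i·P[i][j]:
  π_0 = 3/8·π_0 + 1/8·π_1 + 3/8·π_2
  π_1 = 1/2·π_0 + 1/4·π_1 + 1/4·π_2
  normalize: π_0 + π_1 + π_2 = 1
Solving the linear system gives exactly π = [5/17, 11/34, 13/34].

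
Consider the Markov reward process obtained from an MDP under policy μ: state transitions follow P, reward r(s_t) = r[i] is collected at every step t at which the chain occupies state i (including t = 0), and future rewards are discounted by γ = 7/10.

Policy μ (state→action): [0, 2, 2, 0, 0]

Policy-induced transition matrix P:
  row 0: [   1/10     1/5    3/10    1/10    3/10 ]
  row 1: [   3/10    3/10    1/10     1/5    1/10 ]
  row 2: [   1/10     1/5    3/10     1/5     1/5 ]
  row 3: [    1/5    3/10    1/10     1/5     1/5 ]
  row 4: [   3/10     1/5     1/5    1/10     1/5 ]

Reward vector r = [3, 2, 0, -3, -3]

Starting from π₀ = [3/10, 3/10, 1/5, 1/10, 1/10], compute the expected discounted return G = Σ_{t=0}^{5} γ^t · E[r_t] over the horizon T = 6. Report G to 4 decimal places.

t=0: π = [0.3000, 0.3000, 0.2000, 0.1000, 0.1000], E[r] = 0.9000, γ^t·E[r] = 0.900000, running G = 0.900000
t=1: π = [0.1900, 0.2400, 0.2100, 0.1600, 0.2000], E[r] = -0.0300, γ^t·E[r] = -0.021000, running G = 0.879000
t=2: π = [0.2040, 0.2400, 0.2000, 0.1610, 0.1950], E[r] = 0.0240, γ^t·E[r] = 0.011760, running G = 0.890760
t=3: π = [0.2031, 0.2401, 0.2003, 0.1601, 0.1964], E[r] = 0.0200, γ^t·E[r] = 0.006860, running G = 0.897620
t=4: π = [0.2033, 0.2400, 0.2003, 0.1601, 0.1963], E[r] = 0.0209, γ^t·E[r] = 0.005023, running G = 0.902643
t=5: π = [0.2033, 0.2400, 0.2004, 0.1600, 0.1963], E[r] = 0.0207, γ^t·E[r] = 0.003482, running G = 0.906125

G = 0.9061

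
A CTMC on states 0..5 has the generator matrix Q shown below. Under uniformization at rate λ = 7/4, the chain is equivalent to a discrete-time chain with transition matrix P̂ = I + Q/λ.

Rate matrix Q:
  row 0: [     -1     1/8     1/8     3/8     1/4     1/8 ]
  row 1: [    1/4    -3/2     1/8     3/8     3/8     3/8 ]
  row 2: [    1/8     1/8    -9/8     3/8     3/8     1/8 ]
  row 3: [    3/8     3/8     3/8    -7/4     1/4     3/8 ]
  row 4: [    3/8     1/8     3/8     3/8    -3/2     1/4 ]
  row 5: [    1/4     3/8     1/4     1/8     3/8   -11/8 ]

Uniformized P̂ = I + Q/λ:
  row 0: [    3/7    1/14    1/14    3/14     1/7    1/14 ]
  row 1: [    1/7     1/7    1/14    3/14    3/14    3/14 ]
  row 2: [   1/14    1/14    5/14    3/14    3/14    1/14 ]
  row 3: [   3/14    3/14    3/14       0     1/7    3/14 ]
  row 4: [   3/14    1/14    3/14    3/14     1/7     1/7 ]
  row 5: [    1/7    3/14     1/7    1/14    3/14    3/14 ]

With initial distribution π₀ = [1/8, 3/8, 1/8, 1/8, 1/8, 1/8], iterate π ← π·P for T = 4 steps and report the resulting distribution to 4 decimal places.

t=0: π = [0.1250, 0.3750, 0.1250, 0.1250, 0.1250, 0.1250]
t=1: π = [0.1875, 0.1339, 0.1518, 0.1696, 0.1875, 0.1696]
t=2: π = [0.2111, 0.1295, 0.1779, 0.1537, 0.1754, 0.1524]
t=3: π = [0.2140, 0.1244, 0.1802, 0.1596, 0.1757, 0.1462]
t=4: π = [0.2151, 0.1240, 0.1812, 0.1592, 0.1751, 0.1454]

π = [0.2151, 0.1240, 0.1812, 0.1592, 0.1751, 0.1454]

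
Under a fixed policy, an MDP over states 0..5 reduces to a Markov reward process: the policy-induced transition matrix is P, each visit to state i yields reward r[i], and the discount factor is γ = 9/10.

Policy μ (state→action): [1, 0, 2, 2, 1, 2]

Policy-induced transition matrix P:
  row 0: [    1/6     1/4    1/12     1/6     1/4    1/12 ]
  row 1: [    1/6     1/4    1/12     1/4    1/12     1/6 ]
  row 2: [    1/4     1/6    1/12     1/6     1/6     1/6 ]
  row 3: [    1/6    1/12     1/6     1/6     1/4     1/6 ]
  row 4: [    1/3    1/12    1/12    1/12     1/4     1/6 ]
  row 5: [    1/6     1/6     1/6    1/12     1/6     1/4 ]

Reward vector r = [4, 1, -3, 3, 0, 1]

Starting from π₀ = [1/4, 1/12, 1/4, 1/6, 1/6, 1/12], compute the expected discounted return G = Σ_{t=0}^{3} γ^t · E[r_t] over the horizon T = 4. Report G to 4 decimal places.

t=0: π = [0.2500, 0.0833, 0.2500, 0.1667, 0.1667, 0.0833], E[r] = 0.9167, γ^t·E[r] = 0.916667, running G = 0.916667
t=1: π = [0.2153, 0.1667, 0.1042, 0.1528, 0.2083, 0.1528], E[r] = 1.3264, γ^t·E[r] = 1.193750, running G = 2.110417
t=2: π = [0.2101, 0.1684, 0.1088, 0.1505, 0.2008, 0.1615], E[r] = 1.2951, γ^t·E[r] = 1.049063, running G = 3.159479
t=3: π = [0.2092, 0.1689, 0.1093, 0.1505, 0.1994, 0.1626], E[r] = 1.2919, γ^t·E[r] = 0.941801, running G = 4.101280

G = 4.1013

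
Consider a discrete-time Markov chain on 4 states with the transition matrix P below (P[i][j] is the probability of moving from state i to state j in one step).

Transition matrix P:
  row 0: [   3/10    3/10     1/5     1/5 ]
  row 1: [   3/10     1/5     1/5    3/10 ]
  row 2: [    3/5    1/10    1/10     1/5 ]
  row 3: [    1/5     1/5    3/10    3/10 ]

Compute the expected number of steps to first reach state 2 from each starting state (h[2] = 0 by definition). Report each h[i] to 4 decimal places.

h = [4.4444, 4.4000, 0.0000, 3.9556]

First-step conditioning: h[2] = 0; for i ≠ 2, h[i] = 1 + Σ_k P[i][k]·h[k].
  h[0] = 1 + 3/10·h[0] + 3/10·h[1] + 1/5·h[3]
  h[1] = 1 + 3/10·h[0] + 1/5·h[1] + 3/10·h[3]
  h[3] = 1 + 1/5·h[0] + 1/5·h[1] + 3/10·h[3]
Solving the 3×3 linear system over states ≠ 2 gives exactly h = [40/9, 22/5, 0, 178/45] (h[2] = 0 is the target).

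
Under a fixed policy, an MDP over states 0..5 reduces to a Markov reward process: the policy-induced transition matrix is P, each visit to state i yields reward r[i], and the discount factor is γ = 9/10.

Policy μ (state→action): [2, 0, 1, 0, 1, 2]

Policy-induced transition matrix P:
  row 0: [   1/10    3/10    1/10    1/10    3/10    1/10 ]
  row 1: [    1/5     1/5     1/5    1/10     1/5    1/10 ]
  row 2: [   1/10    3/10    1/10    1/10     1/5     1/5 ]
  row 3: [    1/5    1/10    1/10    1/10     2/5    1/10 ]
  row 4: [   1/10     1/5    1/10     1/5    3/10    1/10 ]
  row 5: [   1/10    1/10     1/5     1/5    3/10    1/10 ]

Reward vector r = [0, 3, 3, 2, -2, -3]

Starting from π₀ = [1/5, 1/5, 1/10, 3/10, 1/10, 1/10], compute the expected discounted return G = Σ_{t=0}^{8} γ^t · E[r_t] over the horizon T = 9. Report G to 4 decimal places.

t=0: π = [0.2000, 0.2000, 0.1000, 0.3000, 0.1000, 0.1000], E[r] = 1.0000, γ^t·E[r] = 1.000000, running G = 1.000000
t=1: π = [0.1500, 0.1900, 0.1300, 0.1200, 0.3000, 0.1100], E[r] = 0.2700, γ^t·E[r] = 0.243000, running G = 1.243000
t=2: π = [0.1310, 0.2050, 0.1300, 0.1410, 0.2800, 0.1130], E[r] = 0.3880, γ^t·E[r] = 0.314280, running G = 1.557280
t=3: π = [0.1346, 0.2007, 0.1318, 0.1393, 0.2806, 0.1130], E[r] = 0.3759, γ^t·E[r] = 0.274031, running G = 1.831311
t=4: π = [0.1340, 0.2014, 0.1314, 0.1394, 0.2807, 0.1132], E[r] = 0.3762, γ^t·E[r] = 0.246799, running G = 2.078110
t=5: π = [0.1341, 0.2013, 0.1315, 0.1394, 0.2807, 0.1131], E[r] = 0.3763, γ^t·E[r] = 0.222184, running G = 2.300294
t=6: π = [0.1341, 0.2013, 0.1314, 0.1394, 0.2807, 0.1131], E[r] = 0.3762, γ^t·E[r] = 0.199940, running G = 2.500234
t=7: π = [0.1341, 0.2013, 0.1314, 0.1394, 0.2807, 0.1131], E[r] = 0.3762, γ^t·E[r] = 0.179950, running G = 2.680184
t=8: π = [0.1341, 0.2013, 0.1314, 0.1394, 0.2807, 0.1131], E[r] = 0.3762, γ^t·E[r] = 0.161955, running G = 2.842139

G = 2.8421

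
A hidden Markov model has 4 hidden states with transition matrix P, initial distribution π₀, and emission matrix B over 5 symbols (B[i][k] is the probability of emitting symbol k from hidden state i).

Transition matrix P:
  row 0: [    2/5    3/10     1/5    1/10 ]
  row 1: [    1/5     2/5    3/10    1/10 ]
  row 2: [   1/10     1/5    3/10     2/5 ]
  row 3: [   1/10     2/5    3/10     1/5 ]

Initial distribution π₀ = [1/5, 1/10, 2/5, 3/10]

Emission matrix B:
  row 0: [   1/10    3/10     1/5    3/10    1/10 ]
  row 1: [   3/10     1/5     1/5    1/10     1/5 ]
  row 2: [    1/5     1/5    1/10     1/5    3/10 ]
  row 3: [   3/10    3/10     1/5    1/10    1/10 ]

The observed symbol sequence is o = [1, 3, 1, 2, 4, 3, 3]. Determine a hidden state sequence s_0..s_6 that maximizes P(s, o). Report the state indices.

path = [0, 0, 0, 0, 0, 0, 0]

t=0: δ = [6.000e-02, 2.000e-02, 8.000e-02, 9.000e-02]  (obs o_0=1)
t=1: δ = [7.200e-03, 3.600e-03, 5.400e-03, 3.200e-03]  ψ = [0, 3, 3, 2]  (obs o_1=3)
t=2: δ = [8.640e-04, 4.320e-04, 3.240e-04, 6.480e-04]  ψ = [0, 0, 2, 2]  (obs o_2=1)
t=3: δ = [6.912e-05, 5.184e-05, 1.944e-05, 2.592e-05]  ψ = [0, 0, 3, 2]  (obs o_3=2)
t=4: δ = [2.765e-06, 4.147e-06, 4.666e-06, 7.776e-07]  ψ = [0, 0, 1, 2]  (obs o_4=4)
t=5: δ = [3.318e-07, 1.659e-07, 2.799e-07, 1.866e-07]  ψ = [0, 1, 2, 2]  (obs o_5=3)
t=6: δ = [3.981e-08, 9.953e-09, 1.680e-08, 1.120e-08]  ψ = [0, 0, 2, 2]  (obs o_6=3)
backtrack: best end state = 0; path = [0, 0, 0, 0, 0, 0, 0]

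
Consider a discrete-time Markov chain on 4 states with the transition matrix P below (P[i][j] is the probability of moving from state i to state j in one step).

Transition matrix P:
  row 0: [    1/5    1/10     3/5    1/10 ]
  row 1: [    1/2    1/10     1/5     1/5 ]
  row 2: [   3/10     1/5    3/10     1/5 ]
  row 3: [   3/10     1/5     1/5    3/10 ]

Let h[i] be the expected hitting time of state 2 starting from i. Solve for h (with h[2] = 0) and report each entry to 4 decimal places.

First-step conditioning: h[2] = 0; for i ≠ 2, h[i] = 1 + Σ_k P[i][k]·h[k].
  h[0] = 1 + 1/5·h[0] + 1/10·h[1] + 1/10·h[3]
  h[1] = 1 + 1/2·h[0] + 1/10·h[1] + 1/5·h[3]
  h[3] = 1 + 3/10·h[0] + 1/5·h[1] + 3/10·h[3]
Solving the 3×3 linear system over states ≠ 2 gives exactly h = [395/197, 575/197, 0, 615/197] (h[2] = 0 is the target).

h = [2.0051, 2.9188, 0.0000, 3.1218]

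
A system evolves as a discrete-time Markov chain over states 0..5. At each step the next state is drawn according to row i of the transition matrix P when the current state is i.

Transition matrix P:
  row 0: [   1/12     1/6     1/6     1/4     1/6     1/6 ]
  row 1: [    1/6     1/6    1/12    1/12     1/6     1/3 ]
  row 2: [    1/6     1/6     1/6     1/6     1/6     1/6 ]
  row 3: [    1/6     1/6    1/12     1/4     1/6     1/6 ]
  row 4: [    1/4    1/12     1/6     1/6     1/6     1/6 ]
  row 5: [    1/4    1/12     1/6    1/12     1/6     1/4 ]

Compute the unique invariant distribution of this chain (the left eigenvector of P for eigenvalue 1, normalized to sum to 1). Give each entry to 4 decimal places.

Balance equations π_j = Σ_i π_i·P[i][j]:
  π_0 = 1/12·π_0 + 1/6·π_1 + 1/6·π_2 + 1/6·π_3 + 1/4·π_4 + 1/4·π_5
  π_1 = 1/6·π_0 + 1/6·π_1 + 1/6·π_2 + 1/6·π_3 + 1/12·π_4 + 1/12·π_5
  π_2 = 1/6·π_0 + 1/12·π_1 + 1/6·π_2 + 1/12·π_3 + 1/6·π_4 + 1/6·π_5
  π_3 = 1/4·π_0 + 1/12·π_1 + 1/6·π_2 + 1/4·π_3 + 1/6·π_4 + 1/12·π_5
  π_4 = 1/6·π_0 + 1/6·π_1 + 1/6·π_2 + 1/6·π_3 + 1/6·π_4 + 1/6·π_5
  normalize: π_0 + π_1 + π_2 + π_3 + π_4 + π_5 = 1
Solving the linear system gives exactly π = [159/871, 109/804, 1355/9581, 19237/114972, 1/6, 83/402].

π = [0.1825, 0.1356, 0.1414, 0.1673, 0.1667, 0.2065]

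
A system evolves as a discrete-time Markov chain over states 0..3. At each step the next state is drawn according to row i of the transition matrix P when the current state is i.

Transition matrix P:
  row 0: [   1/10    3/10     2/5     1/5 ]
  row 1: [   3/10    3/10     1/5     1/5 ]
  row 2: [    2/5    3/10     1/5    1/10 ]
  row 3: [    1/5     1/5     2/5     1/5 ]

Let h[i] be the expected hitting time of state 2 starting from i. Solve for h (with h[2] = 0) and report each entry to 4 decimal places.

h = [2.9070, 3.4884, 0.0000, 2.8488]

First-step conditioning: h[2] = 0; for i ≠ 2, h[i] = 1 + Σ_k P[i][k]·h[k].
  h[0] = 1 + 1/10·h[0] + 3/10·h[1] + 1/5·h[3]
  h[1] = 1 + 3/10·h[0] + 3/10·h[1] + 1/5·h[3]
  h[3] = 1 + 1/5·h[0] + 1/5·h[1] + 1/5·h[3]
Solving the 3×3 linear system over states ≠ 2 gives exactly h = [125/43, 150/43, 0, 245/86] (h[2] = 0 is the target).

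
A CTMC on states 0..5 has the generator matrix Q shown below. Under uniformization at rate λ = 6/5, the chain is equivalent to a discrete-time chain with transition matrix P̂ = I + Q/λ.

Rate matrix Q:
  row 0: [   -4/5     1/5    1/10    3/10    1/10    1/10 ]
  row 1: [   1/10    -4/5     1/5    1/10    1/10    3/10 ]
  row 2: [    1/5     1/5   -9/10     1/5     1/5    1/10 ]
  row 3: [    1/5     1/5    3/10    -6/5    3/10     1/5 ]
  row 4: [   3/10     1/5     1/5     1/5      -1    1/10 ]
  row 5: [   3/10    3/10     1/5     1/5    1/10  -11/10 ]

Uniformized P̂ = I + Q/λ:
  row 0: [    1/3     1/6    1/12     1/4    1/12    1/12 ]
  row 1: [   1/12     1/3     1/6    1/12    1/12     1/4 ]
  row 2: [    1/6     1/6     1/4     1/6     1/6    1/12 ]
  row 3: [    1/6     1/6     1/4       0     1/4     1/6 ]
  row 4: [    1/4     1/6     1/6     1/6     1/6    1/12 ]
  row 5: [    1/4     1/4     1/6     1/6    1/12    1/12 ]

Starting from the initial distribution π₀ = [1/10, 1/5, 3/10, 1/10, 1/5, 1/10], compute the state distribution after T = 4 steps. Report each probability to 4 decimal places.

t=0: π = [0.1000, 0.2000, 0.3000, 0.1000, 0.2000, 0.1000]
t=1: π = [0.1917, 0.2083, 0.1917, 0.1417, 0.1417, 0.1250]
t=2: π = [0.2035, 0.2118, 0.1785, 0.1417, 0.1347, 0.1299]
t=3: π = [0.2050, 0.2128, 0.1764, 0.1424, 0.1330, 0.1304]
t=4: π = [0.2051, 0.2130, 0.1761, 0.1423, 0.1328, 0.1307]

π = [0.2051, 0.2130, 0.1761, 0.1423, 0.1328, 0.1307]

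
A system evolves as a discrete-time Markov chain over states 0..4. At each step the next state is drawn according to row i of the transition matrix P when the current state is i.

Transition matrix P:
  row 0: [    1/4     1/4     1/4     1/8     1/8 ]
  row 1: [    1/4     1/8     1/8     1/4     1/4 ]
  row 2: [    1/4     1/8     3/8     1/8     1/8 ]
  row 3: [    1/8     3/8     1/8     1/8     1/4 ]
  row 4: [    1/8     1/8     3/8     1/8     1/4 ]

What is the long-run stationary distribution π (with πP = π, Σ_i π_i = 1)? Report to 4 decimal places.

Balance equations π_j = Σ_i π_i·P[i][j]:
  π_0 = 1/4·π_0 + 1/4·π_1 + 1/4·π_2 + 1/8·π_3 + 1/8·π_4
  π_1 = 1/4·π_0 + 1/8·π_1 + 1/8·π_2 + 3/8·π_3 + 1/8·π_4
  π_2 = 1/4·π_0 + 1/8·π_1 + 3/8·π_2 + 1/8·π_3 + 3/8·π_4
  π_3 = 1/8·π_0 + 1/4·π_1 + 1/8·π_2 + 1/8·π_3 + 1/8·π_4
  normalize: π_0 + π_1 + π_2 + π_3 + π_4 = 1
Solving the linear system gives exactly π = [181/872, 41/218, 231/872, 259/1744, 333/1744].

π = [0.2076, 0.1881, 0.2649, 0.1485, 0.1909]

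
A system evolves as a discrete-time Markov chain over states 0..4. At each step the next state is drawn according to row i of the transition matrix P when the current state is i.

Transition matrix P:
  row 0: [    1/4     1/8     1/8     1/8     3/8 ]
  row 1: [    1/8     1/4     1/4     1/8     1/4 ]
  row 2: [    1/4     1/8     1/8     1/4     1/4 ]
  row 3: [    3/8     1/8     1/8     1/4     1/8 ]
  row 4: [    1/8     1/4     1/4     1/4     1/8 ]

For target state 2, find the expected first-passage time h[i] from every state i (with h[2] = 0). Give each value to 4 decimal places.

h = [5.6154, 4.9011, 0.0000, 5.7912, 5.0000]

First-step conditioning: h[2] = 0; for i ≠ 2, h[i] = 1 + Σ_k P[i][k]·h[k].
  h[0] = 1 + 1/4·h[0] + 1/8·h[1] + 1/8·h[3] + 3/8·h[4]
  h[1] = 1 + 1/8·h[0] + 1/4·h[1] + 1/8·h[3] + 1/4·h[4]
  h[3] = 1 + 3/8·h[0] + 1/8·h[1] + 1/4·h[3] + 1/8·h[4]
  h[4] = 1 + 1/8·h[0] + 1/4·h[1] + 1/4·h[3] + 1/8·h[4]
Solving the 4×4 linear system over states ≠ 2 gives exactly h = [73/13, 446/91, 0, 527/91, 5] (h[2] = 0 is the target).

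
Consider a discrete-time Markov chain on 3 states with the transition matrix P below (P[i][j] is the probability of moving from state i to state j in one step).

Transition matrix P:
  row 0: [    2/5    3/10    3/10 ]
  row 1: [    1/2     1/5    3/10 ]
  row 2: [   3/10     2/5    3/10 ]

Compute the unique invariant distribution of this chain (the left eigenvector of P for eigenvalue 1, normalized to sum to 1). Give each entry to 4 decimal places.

Balance equations π_j = Σ_i π_i·P[i][j]:
  π_0 = 2/5·π_0 + 1/2·π_1 + 3/10·π_2
  π_1 = 3/10·π_0 + 1/5·π_1 + 2/5·π_2
  normalize: π_0 + π_1 + π_2 = 1
Solving the linear system gives exactly π = [2/5, 3/10, 3/10].

π = [0.4000, 0.3000, 0.3000]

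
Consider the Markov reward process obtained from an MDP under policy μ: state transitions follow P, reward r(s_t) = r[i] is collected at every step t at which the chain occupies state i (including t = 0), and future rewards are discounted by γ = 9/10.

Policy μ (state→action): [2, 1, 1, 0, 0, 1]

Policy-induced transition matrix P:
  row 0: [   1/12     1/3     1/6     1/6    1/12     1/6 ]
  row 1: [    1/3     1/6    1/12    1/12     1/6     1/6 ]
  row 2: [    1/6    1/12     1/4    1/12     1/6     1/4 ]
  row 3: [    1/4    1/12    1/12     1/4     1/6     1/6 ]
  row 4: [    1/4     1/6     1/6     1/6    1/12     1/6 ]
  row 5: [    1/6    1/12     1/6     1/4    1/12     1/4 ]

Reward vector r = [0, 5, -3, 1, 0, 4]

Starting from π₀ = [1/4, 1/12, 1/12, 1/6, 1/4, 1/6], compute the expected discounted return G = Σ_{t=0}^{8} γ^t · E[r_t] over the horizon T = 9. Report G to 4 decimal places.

G = 7.6250

t=0: π = [0.2500, 0.0833, 0.0833, 0.1667, 0.2500, 0.1667], E[r] = 1.0000, γ^t·E[r] = 1.000000, running G = 1.000000
t=1: π = [0.1944, 0.1736, 0.1528, 0.1806, 0.1111, 0.1875], E[r] = 1.3403, γ^t·E[r] = 1.206250, running G = 2.206250
t=2: π = [0.2037, 0.1557, 0.1499, 0.1701, 0.1256, 0.1950], E[r] = 1.2789, γ^t·E[r] = 1.035938, running G = 3.242188
t=3: π = [0.2003, 0.1577, 0.1520, 0.1716, 0.1230, 0.1954], E[r] = 1.2857, γ^t·E[r] = 0.937301, running G = 4.179488
t=4: π = [0.2008, 0.1568, 0.1519, 0.1714, 0.1234, 0.1956], E[r] = 1.2822, γ^t·E[r] = 0.841258, running G = 5.020747
t=5: π = [0.2006, 0.1569, 0.1520, 0.1715, 0.1233, 0.1956], E[r] = 1.2826, γ^t·E[r] = 0.757342, running G = 5.778089
t=6: π = [0.2007, 0.1568, 0.1520, 0.1715, 0.1234, 0.1956], E[r] = 1.2824, γ^t·E[r] = 0.681519, running G = 6.459608
t=7: π = [0.2007, 0.1569, 0.1520, 0.1715, 0.1234, 0.1956], E[r] = 1.2824, γ^t·E[r] = 0.613377, running G = 7.072985
t=8: π = [0.2007, 0.1568, 0.1520, 0.1715, 0.1234, 0.1956], E[r] = 1.2824, γ^t·E[r] = 0.552036, running G = 7.625021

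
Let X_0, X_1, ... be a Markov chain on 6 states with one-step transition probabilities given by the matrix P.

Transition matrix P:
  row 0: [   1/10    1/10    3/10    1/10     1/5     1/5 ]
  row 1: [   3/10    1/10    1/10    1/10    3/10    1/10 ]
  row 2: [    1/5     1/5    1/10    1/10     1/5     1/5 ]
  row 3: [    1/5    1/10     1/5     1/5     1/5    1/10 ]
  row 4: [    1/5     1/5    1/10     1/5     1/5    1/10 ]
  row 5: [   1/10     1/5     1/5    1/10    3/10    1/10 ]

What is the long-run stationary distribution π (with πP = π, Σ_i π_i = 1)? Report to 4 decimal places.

Balance equations π_j = Σ_i π_i·P[i][j]:
  π_0 = 1/10·π_0 + 3/10·π_1 + 1/5·π_2 + 1/5·π_3 + 1/5·π_4 + 1/10·π_5
  π_1 = 1/10·π_0 + 1/10·π_1 + 1/5·π_2 + 1/10·π_3 + 1/5·π_4 + 1/5·π_5
  π_2 = 3/10·π_0 + 1/10·π_1 + 1/10·π_2 + 1/5·π_3 + 1/10·π_4 + 1/5·π_5
  π_3 = 1/10·π_0 + 1/10·π_1 + 1/10·π_2 + 1/5·π_3 + 1/5·π_4 + 1/10·π_5
  π_4 = 1/5·π_0 + 3/10·π_1 + 1/5·π_2 + 1/5·π_3 + 1/5·π_4 + 3/10·π_5
  normalize: π_0 + π_1 + π_2 + π_3 + π_4 + π_5 = 1
Solving the linear system gives exactly π = [2242/12221, 3733/24442, 182/1111, 3337/24442, 5591/24442, 3293/24442].

π = [0.1835, 0.1527, 0.1638, 0.1365, 0.2287, 0.1347]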